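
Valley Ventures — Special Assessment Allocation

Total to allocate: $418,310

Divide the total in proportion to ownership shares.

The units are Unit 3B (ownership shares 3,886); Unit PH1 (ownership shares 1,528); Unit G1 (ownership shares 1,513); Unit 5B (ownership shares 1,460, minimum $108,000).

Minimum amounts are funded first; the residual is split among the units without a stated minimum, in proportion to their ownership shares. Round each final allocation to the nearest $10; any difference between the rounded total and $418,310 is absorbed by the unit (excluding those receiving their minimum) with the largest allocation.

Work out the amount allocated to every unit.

Fund the minimums — Unit 5B $108,000. Balance $310,310.
Balance split over remaining ownership shares 6,927: Unit 3B 174,081.80 → $174,080; Unit PH1 68,450.08 → $68,450; Unit G1 67,778.12 → $67,780.

Unit 3B: $174,080 | Unit PH1: $68,450 | Unit G1: $67,780 | Unit 5B: $108,000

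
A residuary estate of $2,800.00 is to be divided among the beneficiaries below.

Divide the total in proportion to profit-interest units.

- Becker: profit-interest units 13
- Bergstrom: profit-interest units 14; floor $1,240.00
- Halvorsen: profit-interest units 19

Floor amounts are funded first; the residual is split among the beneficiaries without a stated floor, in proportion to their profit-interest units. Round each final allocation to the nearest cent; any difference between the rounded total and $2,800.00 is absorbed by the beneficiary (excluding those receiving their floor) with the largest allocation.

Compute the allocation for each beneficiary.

Becker: $633.75 · Bergstrom: $1,240.00 · Halvorsen: $926.25

Fund the minimums — Bergstrom $1,240.00. Residual $1,560.00.
Residual split over remaining profit-interest units 32: Becker 633.7500 → $633.75; Halvorsen 926.2500 → $926.25.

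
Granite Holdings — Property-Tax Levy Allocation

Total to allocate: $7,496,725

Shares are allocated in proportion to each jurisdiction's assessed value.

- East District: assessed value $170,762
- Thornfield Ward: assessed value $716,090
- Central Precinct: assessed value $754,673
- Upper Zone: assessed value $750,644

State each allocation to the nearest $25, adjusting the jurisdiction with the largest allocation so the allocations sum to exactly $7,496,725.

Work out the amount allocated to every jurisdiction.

Sum of assessed value: 2,392,169.
Raw shares: East District 170,762/2,392,169 × $7,496,725 = 535,144.36; Thornfield Ward 716,090/2,392,169 × $7,496,725 = 2,244,126.48; Central Precinct 754,673/2,392,169 × $7,496,725 = 2,365,040.24; Upper Zone 750,644/2,392,169 × $7,496,725 = 2,352,413.91.
Rounded to nearest $25: East District $535,150; Thornfield Ward $2,244,125; Central Precinct $2,365,050; Upper Zone $2,352,425. Sum = $7,496,750.
Difference $7,496,725 − $7,496,750 = −$25 applied to largest allocation (Central Precinct): Central Precinct becomes $2,365,025.

East District: $535,150; Thornfield Ward: $2,244,125; Central Precinct: $2,365,025; Upper Zone: $2,352,425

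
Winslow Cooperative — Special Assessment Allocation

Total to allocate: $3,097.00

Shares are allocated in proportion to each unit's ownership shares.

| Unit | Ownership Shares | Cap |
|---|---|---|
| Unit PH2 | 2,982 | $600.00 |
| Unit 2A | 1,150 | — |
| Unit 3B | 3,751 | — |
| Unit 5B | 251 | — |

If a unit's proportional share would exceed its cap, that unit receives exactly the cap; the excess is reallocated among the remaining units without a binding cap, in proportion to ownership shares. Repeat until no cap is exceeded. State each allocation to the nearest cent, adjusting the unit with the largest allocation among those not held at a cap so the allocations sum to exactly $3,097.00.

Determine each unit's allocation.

Total ownership shares = 8,134.
Unconstrained shares: Unit PH2 1,135.3890; Unit 2A 437.8596; Unit 3B 1,428.1838; Unit 5B 95.5676.
Cap binds for Unit PH2 ($600.00); balance $2,497.00 reallocated over remaining ownership shares 5,152.
Remaining shares: Unit 2A 557.3661 → $557.37; Unit 3B 1,817.9827 → $1,817.98; Unit 5B 121.6512 → $121.65.

Unit PH2: $600.00; Unit 2A: $557.37; Unit 3B: $1,817.98; Unit 5B: $121.65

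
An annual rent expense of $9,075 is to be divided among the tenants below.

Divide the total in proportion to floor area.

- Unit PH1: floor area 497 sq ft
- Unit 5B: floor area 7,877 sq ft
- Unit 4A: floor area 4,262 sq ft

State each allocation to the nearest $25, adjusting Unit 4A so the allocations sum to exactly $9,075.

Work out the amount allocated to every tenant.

Sum of floor area: 12,636.
Pro-rata amounts: Unit PH1 497/12,636 × $9,075 = 356.94; Unit 5B 7,877/12,636 × $9,075 = 5,657.15; Unit 4A 4,262/12,636 × $9,075 = 3,060.91.
Rounded to nearest $25: Unit PH1 $350; Unit 5B $5,650; Unit 4A $3,050. Sum = $9,050.
Difference $9,075 − $9,050 = +$25 applied to Unit 4A: Unit 4A becomes $3,075.

Unit PH1: $350 | Unit 5B: $5,650 | Unit 4A: $3,075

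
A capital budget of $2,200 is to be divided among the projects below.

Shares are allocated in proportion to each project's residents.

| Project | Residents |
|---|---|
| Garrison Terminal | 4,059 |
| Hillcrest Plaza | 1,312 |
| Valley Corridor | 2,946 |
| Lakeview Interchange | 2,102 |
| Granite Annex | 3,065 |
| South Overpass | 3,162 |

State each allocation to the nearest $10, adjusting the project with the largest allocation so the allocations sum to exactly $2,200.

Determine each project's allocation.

Sum of residents: 16,646.
Raw shares: Garrison Terminal 4,059/16,646 × $2,200 = 536.45; Hillcrest Plaza 1,312/16,646 × $2,200 = 173.40; Valley Corridor 2,946/16,646 × $2,200 = 389.35; Lakeview Interchange 2,102/16,646 × $2,200 = 277.81; Granite Annex 3,065/16,646 × $2,200 = 405.08; South Overpass 3,162/16,646 × $2,200 = 417.90.
After rounding ($10): Garrison Terminal $540; Hillcrest Plaza $170; Valley Corridor $390; Lakeview Interchange $280; Granite Annex $410; South Overpass $420. Sum = $2,210.
Difference $2,200 − $2,210 = −$10 applied to largest allocation (Garrison Terminal): Garrison Terminal becomes $530.

Garrison Terminal: $530 · Hillcrest Plaza: $170 · Valley Corridor: $390 · Lakeview Interchange: $280 · Granite Annex: $410 · South Overpass: $420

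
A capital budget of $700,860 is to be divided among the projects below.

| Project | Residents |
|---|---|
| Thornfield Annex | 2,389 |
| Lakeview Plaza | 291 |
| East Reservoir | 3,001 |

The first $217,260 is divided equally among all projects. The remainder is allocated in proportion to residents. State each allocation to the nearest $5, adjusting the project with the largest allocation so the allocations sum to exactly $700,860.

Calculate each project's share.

Thornfield Annex: $275,785; Lakeview Plaza: $97,190; East Reservoir: $327,885

First tranche $217,260 split equally: $72,420 each.
Remainder $483,600 by residents (total 5,681): Thornfield Annex 203,365.68 → $203,365; Lakeview Plaza 24,771.62 → $24,770; East Reservoir 255,462.70 → $255,465.
Totals: Thornfield Annex $72,420 + $203,365 = $275,785; Lakeview Plaza $72,420 + $24,770 = $97,190; East Reservoir $72,420 + $255,465 = $327,885.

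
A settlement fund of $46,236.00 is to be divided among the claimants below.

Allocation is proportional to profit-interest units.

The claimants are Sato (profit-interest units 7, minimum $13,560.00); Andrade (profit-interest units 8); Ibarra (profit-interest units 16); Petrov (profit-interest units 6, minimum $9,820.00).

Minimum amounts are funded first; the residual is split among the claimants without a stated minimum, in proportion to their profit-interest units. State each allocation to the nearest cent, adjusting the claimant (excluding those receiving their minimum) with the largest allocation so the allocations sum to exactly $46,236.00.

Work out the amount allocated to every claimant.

Sato: $13,560.00 | Andrade: $7,618.67 | Ibarra: $15,237.33 | Petrov: $9,820.00

Fund the minimums — Sato $13,560.00; Petrov $9,820.00. Remaining pool $22,856.00.
Remaining pool split over remaining profit-interest units 24: Andrade 7,618.6667 → $7,618.67; Ibarra 15,237.3333 → $15,237.33.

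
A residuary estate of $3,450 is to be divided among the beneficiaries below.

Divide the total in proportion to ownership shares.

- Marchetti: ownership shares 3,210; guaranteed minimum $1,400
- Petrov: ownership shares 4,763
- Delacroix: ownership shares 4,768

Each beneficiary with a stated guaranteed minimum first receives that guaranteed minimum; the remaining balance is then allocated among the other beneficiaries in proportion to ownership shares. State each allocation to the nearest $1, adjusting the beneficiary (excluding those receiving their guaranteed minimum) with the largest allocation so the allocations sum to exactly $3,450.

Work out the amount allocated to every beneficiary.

Marchetti: $1,400; Petrov: $1,024; Delacroix: $1,026

Guaranteed amounts: Marchetti $1,400. Residual $2,050.
Residual split over remaining ownership shares 9,531: Petrov 1,024.46 → $1,024; Delacroix 1,025.54 → $1,026.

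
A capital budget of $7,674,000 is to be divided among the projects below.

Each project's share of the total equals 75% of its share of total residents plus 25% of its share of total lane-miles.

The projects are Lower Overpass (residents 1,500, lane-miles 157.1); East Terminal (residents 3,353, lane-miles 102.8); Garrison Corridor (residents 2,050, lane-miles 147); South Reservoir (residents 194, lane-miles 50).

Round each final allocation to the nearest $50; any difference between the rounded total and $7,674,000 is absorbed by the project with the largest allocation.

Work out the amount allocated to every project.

Residents total 7,097; lane-miles total 456.9.
Combined weights (75% residents + 25% lane-miles): Lower Overpass 0.2445; East Terminal 0.4106; Garrison Corridor 0.2971; South Reservoir 0.0479.
Proportional shares: Lower Overpass 1,876,119.66; East Terminal 3,150,856.10; Garrison Corridor 2,279,747.33; South Reservoir 367,276.91.
At nearest $50: Lower Overpass $1,876,100; East Terminal $3,150,850; Garrison Corridor $2,279,750; South Reservoir $367,300. Sum = $7,674,000.
No rounding difference to absorb.

Lower Overpass: $1,876,100 · East Terminal: $3,150,850 · Garrison Corridor: $2,279,750 · South Reservoir: $367,300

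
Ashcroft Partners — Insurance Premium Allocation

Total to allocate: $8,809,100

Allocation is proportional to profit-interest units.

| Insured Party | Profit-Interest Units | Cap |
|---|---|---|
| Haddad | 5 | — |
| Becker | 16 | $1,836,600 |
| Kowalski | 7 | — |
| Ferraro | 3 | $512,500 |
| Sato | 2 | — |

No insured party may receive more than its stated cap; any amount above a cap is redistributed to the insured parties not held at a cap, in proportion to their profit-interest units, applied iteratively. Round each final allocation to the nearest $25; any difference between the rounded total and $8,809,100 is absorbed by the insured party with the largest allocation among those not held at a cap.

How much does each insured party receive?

Haddad: $2,307,150 | Becker: $1,836,600 | Kowalski: $3,230,000 | Ferraro: $512,500 | Sato: $922,850

Sum of profit-interest units: 33.
Proportional shares (ignoring caps): Haddad 1,334,712.12; Becker 4,271,078.79; Kowalski 1,868,596.97; Ferraro 800,827.27; Sato 533,884.85.
Held at cap: Becker ($1,836,600), Ferraro ($512,500); residual $6,460,000 reallocated over remaining profit-interest units 14.
Remaining shares: Haddad 2,307,142.86 → $2,307,150; Kowalski 3,230,000.00 → $3,230,000; Sato 922,857.14 → $922,850.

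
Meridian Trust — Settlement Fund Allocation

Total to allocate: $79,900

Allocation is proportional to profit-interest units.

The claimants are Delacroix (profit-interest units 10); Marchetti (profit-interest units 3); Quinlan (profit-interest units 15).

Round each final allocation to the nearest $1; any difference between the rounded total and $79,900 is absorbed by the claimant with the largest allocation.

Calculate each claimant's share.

Sum of profit-interest units: 28.
Raw shares: Delacroix 10/28 × $79,900 = 28,535.71; Marchetti 3/28 × $79,900 = 8,560.71; Quinlan 15/28 × $79,900 = 42,803.57.
At nearest $1: Delacroix $28,536; Marchetti $8,561; Quinlan $42,804. Sum = $79,901.
Difference $79,900 − $79,901 = −$1 applied to largest allocation (Quinlan): Quinlan becomes $42,803.

Delacroix: $28,536 | Marchetti: $8,561 | Quinlan: $42,803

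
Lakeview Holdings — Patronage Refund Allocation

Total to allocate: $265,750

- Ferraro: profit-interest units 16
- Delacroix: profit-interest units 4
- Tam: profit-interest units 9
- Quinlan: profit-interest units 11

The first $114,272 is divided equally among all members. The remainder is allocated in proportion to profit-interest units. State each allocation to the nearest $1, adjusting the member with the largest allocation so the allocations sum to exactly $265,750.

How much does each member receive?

Equal tier: $114,272 ÷ 4 = $28,568 apiece.
Remainder $151,478 by profit-interest units (total 40): Ferraro 60,591.20 → $60,591; Delacroix 15,147.80 → $15,148; Tam 34,082.55 → $34,083; Quinlan 41,656.45 → $41,656.
Totals: Ferraro $28,568 + $60,591 = $89,159; Delacroix $28,568 + $15,148 = $43,716; Tam $28,568 + $34,083 = $62,651; Quinlan $28,568 + $41,656 = $70,224.

Ferraro: $89,159 | Delacroix: $43,716 | Tam: $62,651 | Quinlan: $70,224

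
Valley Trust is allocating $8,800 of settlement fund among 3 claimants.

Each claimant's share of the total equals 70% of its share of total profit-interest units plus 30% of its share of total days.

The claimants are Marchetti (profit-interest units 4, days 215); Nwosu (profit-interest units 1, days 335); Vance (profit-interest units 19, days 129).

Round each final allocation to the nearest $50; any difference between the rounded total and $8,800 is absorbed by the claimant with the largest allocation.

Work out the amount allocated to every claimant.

Totals — profit-interest units 24, days 679.
Composite weights (70% profit-interest units + 30% days): Marchetti 0.2117; Nwosu 0.1772; Vance 0.6112.
Pro-rata amounts: Marchetti 1,862.60; Nwosu 1,559.17; Vance 5,378.23.
At nearest $50: Marchetti $1,850; Nwosu $1,550; Vance $5,400. Sum = $8,800.
No rounding difference to absorb.

Marchetti: $1,850; Nwosu: $1,550; Vance: $5,400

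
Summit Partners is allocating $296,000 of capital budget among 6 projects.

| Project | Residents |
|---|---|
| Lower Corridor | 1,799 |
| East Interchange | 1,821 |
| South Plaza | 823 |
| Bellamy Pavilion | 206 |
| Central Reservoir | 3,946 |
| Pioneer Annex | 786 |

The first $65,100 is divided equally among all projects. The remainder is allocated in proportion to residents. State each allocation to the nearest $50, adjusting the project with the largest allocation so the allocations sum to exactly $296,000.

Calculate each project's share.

$65,100 shared equally gives $10,850 per project.
Remainder $230,900 by residents (total 9,381): Lower Corridor 44,279.83 → $44,300; East Interchange 44,821.33 → $44,800; South Plaza 20,256.98 → $20,250; Bellamy Pavilion 5,070.40 → $5,050; Central Reservoir 97,125.19 → $97,150; Pioneer Annex 19,346.27 → $19,350.
Totals: Lower Corridor $10,850 + $44,300 = $55,150; East Interchange $10,850 + $44,800 = $55,650; South Plaza $10,850 + $20,250 = $31,100; Bellamy Pavilion $10,850 + $5,050 = $15,900; Central Reservoir $10,850 + $97,150 = $108,000; Pioneer Annex $10,850 + $19,350 = $30,200.

Lower Corridor: $55,150 | East Interchange: $55,650 | South Plaza: $31,100 | Bellamy Pavilion: $15,900 | Central Reservoir: $108,000 | Pioneer Annex: $30,200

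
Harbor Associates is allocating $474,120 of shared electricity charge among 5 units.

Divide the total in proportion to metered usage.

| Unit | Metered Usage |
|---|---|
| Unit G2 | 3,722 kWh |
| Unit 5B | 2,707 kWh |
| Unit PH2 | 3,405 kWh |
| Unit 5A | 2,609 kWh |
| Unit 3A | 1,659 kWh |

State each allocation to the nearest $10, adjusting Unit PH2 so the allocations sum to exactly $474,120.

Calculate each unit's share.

Combined metered usage = 14,102.
Raw shares: Unit G2 3,722/14,102 × $474,120 = 125,136.48; Unit 5B 2,707/14,102 × $474,120 = 91,011.41; Unit PH2 3,405/14,102 × $474,120 = 114,478.70; Unit 5A 2,609/14,102 × $474,120 = 87,716.57; Unit 3A 1,659/14,102 × $474,120 = 55,776.85.
At nearest $10: Unit G2 $125,140; Unit 5B $91,010; Unit PH2 $114,480; Unit 5A $87,720; Unit 3A $55,780. Sum = $474,130.
Difference $474,120 − $474,130 = −$10 applied to Unit PH2: Unit PH2 becomes $114,470.

Unit G2: $125,140; Unit 5B: $91,010; Unit PH2: $114,470; Unit 5A: $87,720; Unit 3A: $55,780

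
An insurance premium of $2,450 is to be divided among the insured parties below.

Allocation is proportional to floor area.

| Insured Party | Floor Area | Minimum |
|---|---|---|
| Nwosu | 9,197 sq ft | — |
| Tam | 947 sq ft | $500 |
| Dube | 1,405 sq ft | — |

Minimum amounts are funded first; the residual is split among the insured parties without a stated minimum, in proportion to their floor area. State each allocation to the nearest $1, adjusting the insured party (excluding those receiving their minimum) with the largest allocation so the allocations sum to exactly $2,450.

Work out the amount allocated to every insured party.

Minimums first: Tam $500. Residual $1,950.
Residual split over remaining floor area 10,602: Nwosu 1,691.58 → $1,692; Dube 258.42 → $258.

Nwosu: $1,692 · Tam: $500 · Dube: $258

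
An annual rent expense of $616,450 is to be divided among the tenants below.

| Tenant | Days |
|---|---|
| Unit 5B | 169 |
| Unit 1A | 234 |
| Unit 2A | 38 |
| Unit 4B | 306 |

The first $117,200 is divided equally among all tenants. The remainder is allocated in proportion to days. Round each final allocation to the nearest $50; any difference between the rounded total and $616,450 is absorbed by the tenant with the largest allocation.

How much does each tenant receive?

Unit 5B: $142,250 | Unit 1A: $185,700 | Unit 2A: $54,700 | Unit 4B: $233,800

First tranche $117,200 split equally: $29,300 each.
Remainder $499,250 by days (total 747): Unit 5B 112,949.46 → $112,950; Unit 1A 156,391.57 → $156,400; Unit 2A 25,396.92 → $25,400; Unit 4B 204,512.05 → $204,500.
Totals: Unit 5B $29,300 + $112,950 = $142,250; Unit 1A $29,300 + $156,400 = $185,700; Unit 2A $29,300 + $25,400 = $54,700; Unit 4B $29,300 + $204,500 = $233,800.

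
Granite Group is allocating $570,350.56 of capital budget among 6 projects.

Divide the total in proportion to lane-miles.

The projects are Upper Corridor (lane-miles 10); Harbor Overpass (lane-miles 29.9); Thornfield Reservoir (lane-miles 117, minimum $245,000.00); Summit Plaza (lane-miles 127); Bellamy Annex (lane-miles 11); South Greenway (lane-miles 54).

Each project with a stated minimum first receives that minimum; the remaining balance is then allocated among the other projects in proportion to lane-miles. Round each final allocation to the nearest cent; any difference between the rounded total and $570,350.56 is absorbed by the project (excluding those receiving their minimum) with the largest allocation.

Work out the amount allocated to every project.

Fund the minimums — Thornfield Reservoir $245,000.00. Remaining pool $325,350.56.
Remaining pool split over remaining lane-miles 231.9: Upper Corridor 14,029.7784 → $14,029.78; Harbor Overpass 41,949.0373 → $41,949.04; Summit Plaza 178,178.1851 → $178,178.19; Bellamy Annex 15,432.7562 → $15,432.76; South Greenway 75,760.8031 → $75,760.80.
Rounding difference −$0.01 applied to Summit Plaza → $178,178.18.

Upper Corridor: $14,029.78; Harbor Overpass: $41,949.04; Thornfield Reservoir: $245,000.00; Summit Plaza: $178,178.18; Bellamy Annex: $15,432.76; South Greenway: $75,760.80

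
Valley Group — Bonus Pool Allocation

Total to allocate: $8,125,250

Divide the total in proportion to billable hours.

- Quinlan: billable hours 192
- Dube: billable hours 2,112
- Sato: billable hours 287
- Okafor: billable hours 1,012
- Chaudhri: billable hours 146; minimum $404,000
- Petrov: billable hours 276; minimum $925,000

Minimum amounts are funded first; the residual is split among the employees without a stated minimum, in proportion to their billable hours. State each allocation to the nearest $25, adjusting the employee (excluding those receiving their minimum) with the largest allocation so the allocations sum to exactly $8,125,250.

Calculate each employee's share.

Fund the minimums — Chaudhri $404,000; Petrov $925,000. Remaining pool $6,796,250.
Remaining pool split over remaining billable hours 3,603: Quinlan 362,164.86 → $362,175; Dube 3,983,813.49 → $3,983,825; Sato 541,361.02 → $541,350; Okafor 1,908,910.63 → $1,908,900.

Quinlan: $362,175; Dube: $3,983,825; Sato: $541,350; Okafor: $1,908,900; Chaudhri: $404,000; Petrov: $925,000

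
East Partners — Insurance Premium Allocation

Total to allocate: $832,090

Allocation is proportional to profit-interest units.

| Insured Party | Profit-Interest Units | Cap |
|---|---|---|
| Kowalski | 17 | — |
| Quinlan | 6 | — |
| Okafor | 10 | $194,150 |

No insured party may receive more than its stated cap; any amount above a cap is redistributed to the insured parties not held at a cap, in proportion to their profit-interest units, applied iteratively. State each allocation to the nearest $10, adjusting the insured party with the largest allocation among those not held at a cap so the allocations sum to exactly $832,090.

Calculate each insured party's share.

Sum of profit-interest units: 33.
Proportional shares (ignoring caps): Kowalski 428,652.42; Quinlan 151,289.09; Okafor 252,148.48.
Held at cap: Okafor ($194,150); balance $637,940 reallocated over remaining profit-interest units 23.
Redistributed shares: Kowalski 471,520.87 → $471,520; Quinlan 166,419.13 → $166,420.

Kowalski: $471,520; Quinlan: $166,420; Okafor: $194,150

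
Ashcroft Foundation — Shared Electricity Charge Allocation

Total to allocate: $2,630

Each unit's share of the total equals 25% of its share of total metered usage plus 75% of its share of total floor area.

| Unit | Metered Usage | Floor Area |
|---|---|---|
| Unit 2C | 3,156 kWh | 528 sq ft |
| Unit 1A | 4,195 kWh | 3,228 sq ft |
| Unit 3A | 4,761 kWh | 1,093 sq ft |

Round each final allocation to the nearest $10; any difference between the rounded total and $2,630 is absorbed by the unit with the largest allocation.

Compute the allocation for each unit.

Unit 2C: $390 | Unit 1A: $1,540 | Unit 3A: $700

Totals — metered usage 12,112, floor area 4,849.
Combined weights (25% metered usage + 75% floor area): Unit 2C 0.1468; Unit 1A 0.5859; Unit 3A 0.2673.
Proportional shares: Unit 2C 386.11; Unit 1A 1,540.83; Unit 3A 703.07.
Rounded to nearest $10: Unit 2C $390; Unit 1A $1,540; Unit 3A $700. Sum = $2,630.
Rounded total matches; no reconciliation needed.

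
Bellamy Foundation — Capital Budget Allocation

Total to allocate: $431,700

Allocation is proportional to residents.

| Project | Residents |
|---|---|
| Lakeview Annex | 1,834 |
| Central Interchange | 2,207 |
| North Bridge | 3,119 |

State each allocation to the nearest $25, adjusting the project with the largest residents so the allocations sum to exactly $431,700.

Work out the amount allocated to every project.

Lakeview Annex: $110,575; Central Interchange: $133,075; North Bridge: $188,050

Sum of residents: 1,834 + 2,207 + 3,119 = 7,160.
Proportional shares: Lakeview Annex 110,577.91; Central Interchange 133,067.30; North Bridge 188,054.79.
After rounding ($25): Lakeview Annex $110,575; Central Interchange $133,075; North Bridge $188,050. Sum = $431,700.
No rounding difference to absorb.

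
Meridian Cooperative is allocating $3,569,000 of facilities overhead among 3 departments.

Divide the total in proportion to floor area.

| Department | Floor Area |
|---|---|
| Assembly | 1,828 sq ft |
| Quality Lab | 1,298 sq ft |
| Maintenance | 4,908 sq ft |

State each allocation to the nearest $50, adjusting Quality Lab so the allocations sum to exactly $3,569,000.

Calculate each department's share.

Sum of floor area: 8,034.
Pro-rata amounts: Assembly 1,828/8,034 × $3,569,000 = 812,065.22; Quality Lab 1,298/8,034 × $3,569,000 = 576,619.62; Maintenance 4,908/8,034 × $3,569,000 = 2,180,315.16.
After rounding ($50): Assembly $812,050; Quality Lab $576,600; Maintenance $2,180,300. Sum = $3,568,950.
Difference $3,569,000 − $3,568,950 = +$50 applied to Quality Lab: Quality Lab becomes $576,650.

Assembly: $812,050 · Quality Lab: $576,650 · Maintenance: $2,180,300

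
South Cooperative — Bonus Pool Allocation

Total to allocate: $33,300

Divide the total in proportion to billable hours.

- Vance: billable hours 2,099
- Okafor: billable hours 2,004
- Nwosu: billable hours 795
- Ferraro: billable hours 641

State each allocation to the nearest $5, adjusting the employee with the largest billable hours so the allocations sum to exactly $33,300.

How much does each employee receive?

Vance: $12,615; Okafor: $12,050; Nwosu: $4,780; Ferraro: $3,855

Billable hours total: 5,539.
Proportional shares: Vance 2,099/5,539 × $33,300 = 12,619.01; Okafor 2,004/5,539 × $33,300 = 12,047.88; Nwosu 795/5,539 × $33,300 = 4,779.47; Ferraro 641/5,539 × $33,300 = 3,853.64.
Rounded to nearest $5: Vance $12,620; Okafor $12,050; Nwosu $4,780; Ferraro $3,855. Sum = $33,305.
Difference $33,300 − $33,305 = −$5 applied to largest billable hours (Vance): Vance becomes $12,615.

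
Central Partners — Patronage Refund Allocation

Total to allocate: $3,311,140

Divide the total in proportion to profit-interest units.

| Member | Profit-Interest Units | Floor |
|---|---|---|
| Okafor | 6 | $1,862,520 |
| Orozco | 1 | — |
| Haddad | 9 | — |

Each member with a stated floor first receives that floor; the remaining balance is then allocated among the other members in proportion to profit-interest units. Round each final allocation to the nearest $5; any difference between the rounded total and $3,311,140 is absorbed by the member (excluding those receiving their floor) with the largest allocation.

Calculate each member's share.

Fund the minimums — Okafor $1,862,520. Balance $1,448,620.
Balance split over remaining profit-interest units 10: Orozco 144,862.00 → $144,860; Haddad 1,303,758.00 → $1,303,760.

Okafor: $1,862,520 · Orozco: $144,860 · Haddad: $1,303,760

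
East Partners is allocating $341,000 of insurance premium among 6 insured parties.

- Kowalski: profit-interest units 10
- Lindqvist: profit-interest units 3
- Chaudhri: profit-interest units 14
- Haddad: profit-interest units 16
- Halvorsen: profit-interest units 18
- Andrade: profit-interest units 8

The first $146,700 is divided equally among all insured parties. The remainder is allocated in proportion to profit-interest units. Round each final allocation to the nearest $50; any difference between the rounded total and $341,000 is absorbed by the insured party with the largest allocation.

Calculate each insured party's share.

$146,700 shared equally gives $24,450 per insured party.
Remainder $194,300 by profit-interest units (total 69): Kowalski 28,159.42 → $28,150; Lindqvist 8,447.83 → $8,450; Chaudhri 39,423.19 → $39,400; Haddad 45,055.07 → $45,050; Halvorsen 50,686.96 → $50,700; Andrade 22,527.54 → $22,550.
Totals: Kowalski $24,450 + $28,150 = $52,600; Lindqvist $24,450 + $8,450 = $32,900; Chaudhri $24,450 + $39,400 = $63,850; Haddad $24,450 + $45,050 = $69,500; Halvorsen $24,450 + $50,700 = $75,150; Andrade $24,450 + $22,550 = $47,000.

Kowalski: $52,600 | Lindqvist: $32,900 | Chaudhri: $63,850 | Haddad: $69,500 | Halvorsen: $75,150 | Andrade: $47,000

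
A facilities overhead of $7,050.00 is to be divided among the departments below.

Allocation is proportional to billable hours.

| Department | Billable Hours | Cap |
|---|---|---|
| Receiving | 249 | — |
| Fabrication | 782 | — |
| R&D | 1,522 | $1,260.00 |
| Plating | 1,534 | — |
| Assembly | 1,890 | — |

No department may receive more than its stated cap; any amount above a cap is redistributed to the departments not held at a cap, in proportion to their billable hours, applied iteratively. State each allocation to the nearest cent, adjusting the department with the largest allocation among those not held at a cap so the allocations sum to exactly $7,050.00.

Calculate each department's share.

Receiving: $323.62 · Fabrication: $1,016.34 · R&D: $1,260.00 · Plating: $1,993.68 · Assembly: $2,456.36

Sum of billable hours: 5,977.
Pro-rata shares before constraints: Receiving 293.7009; Fabrication 922.3858; R&D 1,795.2317; Plating 1,809.3860; Assembly 2,229.2956.
Cap binds for R&D ($1,260.00); residual $5,790.00 reallocated over remaining billable hours 4,455.
Remaining shares: Receiving 323.6162 → $323.62; Fabrication 1,016.3367 → $1,016.34; Plating 1,993.6835 → $1,993.68; Assembly 2,456.3636 → $2,456.36.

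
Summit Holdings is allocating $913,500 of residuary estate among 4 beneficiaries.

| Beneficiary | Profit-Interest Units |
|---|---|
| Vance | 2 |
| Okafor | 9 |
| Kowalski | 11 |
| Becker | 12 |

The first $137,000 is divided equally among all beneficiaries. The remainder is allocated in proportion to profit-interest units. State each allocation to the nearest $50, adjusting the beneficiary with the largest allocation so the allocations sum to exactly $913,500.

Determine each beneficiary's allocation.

Vance: $79,950 | Okafor: $239,800 | Kowalski: $285,450 | Becker: $308,300

Equal tier: $137,000 ÷ 4 = $34,250 apiece.
Remainder $776,500 by profit-interest units (total 34): Vance 45,676.47 → $45,700; Okafor 205,544.12 → $205,550; Kowalski 251,220.59 → $251,200; Becker 274,058.82 → $274,050.
Totals: Vance $34,250 + $45,700 = $79,950; Okafor $34,250 + $205,550 = $239,800; Kowalski $34,250 + $251,200 = $285,450; Becker $34,250 + $274,050 = $308,300.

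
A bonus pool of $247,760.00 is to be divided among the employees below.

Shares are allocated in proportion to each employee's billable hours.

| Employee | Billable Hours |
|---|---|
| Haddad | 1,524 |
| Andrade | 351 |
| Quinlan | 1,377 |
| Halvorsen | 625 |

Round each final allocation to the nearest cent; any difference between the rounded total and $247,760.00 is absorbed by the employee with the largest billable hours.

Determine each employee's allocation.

Total billable hours = 1,524 + 351 + 1,377 + 625 = 3,877.
Pro-rata amounts: Haddad 97,391.3438; Andrade 22,430.6835; Quinlan 87,997.2969; Halvorsen 39,940.6758.
At nearest cent: Haddad $97,391.34; Andrade $22,430.68; Quinlan $87,997.30; Halvorsen $39,940.68. Sum = $247,760.00.
No rounding difference to absorb.

Haddad: $97,391.34 | Andrade: $22,430.68 | Quinlan: $87,997.30 | Halvorsen: $39,940.68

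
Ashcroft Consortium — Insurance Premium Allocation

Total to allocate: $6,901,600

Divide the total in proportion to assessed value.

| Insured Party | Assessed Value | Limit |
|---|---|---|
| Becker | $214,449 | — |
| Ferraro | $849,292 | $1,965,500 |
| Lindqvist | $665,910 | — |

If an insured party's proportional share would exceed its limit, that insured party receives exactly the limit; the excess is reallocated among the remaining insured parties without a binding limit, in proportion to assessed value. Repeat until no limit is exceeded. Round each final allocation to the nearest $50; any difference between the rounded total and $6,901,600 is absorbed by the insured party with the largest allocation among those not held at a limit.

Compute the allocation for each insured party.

Sum of assessed value: 1,729,651.
Proportional shares (ignoring caps): Becker 855,687.78; Ferraro 3,388,818.71; Lindqvist 2,657,093.52.
Capped: Ferraro ($1,965,500); residual $4,936,100 reallocated over remaining assessed value 880,359.
Remaining shares: Becker 1,202,397.78 → $1,202,400; Lindqvist 3,733,702.22 → $3,733,700.

Becker: $1,202,400 · Ferraro: $1,965,500 · Lindqvist: $3,733,700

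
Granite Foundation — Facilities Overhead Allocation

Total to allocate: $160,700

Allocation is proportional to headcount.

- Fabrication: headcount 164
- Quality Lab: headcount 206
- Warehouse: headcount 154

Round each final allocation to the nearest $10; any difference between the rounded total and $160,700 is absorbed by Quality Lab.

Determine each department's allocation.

Combined headcount = 524.
Unrounded shares: Fabrication 164/524 × $160,700 = 50,295.42; Quality Lab 206/524 × $160,700 = 63,175.95; Warehouse 154/524 × $160,700 = 47,228.63.
After rounding ($10): Fabrication $50,300; Quality Lab $63,180; Warehouse $47,230. Sum = $160,710.
Difference $160,700 − $160,710 = −$10 applied to Quality Lab: Quality Lab becomes $63,170.

Fabrication: $50,300 · Quality Lab: $63,170 · Warehouse: $47,230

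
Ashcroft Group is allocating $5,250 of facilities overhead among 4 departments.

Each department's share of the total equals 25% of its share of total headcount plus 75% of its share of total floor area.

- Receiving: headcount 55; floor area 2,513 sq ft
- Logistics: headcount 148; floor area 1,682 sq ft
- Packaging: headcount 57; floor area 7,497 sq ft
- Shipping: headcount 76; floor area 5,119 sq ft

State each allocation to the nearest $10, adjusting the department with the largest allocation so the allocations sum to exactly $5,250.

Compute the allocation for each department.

Headcount total 336; floor area total 16,811.
Combined weights (25% headcount + 75% floor area): Receiving 0.1530; Logistics 0.1852; Packaging 0.3769; Shipping 0.2849.
Proportional shares: Receiving 803.44; Logistics 972.09; Packaging 1,978.62; Shipping 1,495.86.
At nearest $10: Receiving $800; Logistics $970; Packaging $1,980; Shipping $1,500. Sum = $5,250.
Rounded total matches; no reconciliation needed.

Receiving: $800; Logistics: $970; Packaging: $1,980; Shipping: $1,500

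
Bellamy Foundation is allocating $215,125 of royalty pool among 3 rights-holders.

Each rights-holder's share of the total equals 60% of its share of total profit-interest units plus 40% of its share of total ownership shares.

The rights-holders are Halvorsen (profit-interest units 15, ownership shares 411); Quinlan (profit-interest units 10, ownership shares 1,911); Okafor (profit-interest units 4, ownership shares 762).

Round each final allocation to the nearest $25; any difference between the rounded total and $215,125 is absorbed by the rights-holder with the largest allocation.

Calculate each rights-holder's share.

Halvorsen: $78,225 | Quinlan: $97,825 | Okafor: $39,075

Totals — profit-interest units 29, ownership shares 3,084.
Composite weights (60% profit-interest units + 40% ownership shares): Halvorsen 0.3637; Quinlan 0.4548; Okafor 0.1816.
Raw shares: Halvorsen 78,230.68; Quinlan 97,829.49; Okafor 39,064.83.
At nearest $25: Halvorsen $78,225; Quinlan $97,825; Okafor $39,075. Sum = $215,125.
Sum already equals the total — no adjustment.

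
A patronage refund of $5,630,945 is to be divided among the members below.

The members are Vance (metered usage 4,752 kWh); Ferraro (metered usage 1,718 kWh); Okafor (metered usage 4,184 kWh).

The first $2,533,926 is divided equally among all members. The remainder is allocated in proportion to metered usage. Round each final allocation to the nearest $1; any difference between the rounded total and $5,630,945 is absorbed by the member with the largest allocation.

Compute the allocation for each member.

$2,533,926 shared equally gives $844,642 per member.
Remainder $3,097,019 by metered usage (total 10,654): Vance 1,381,362.33 → $1,381,362; Ferraro 499,406.67 → $499,407; Okafor 1,216,250.00 → $1,216,250.
Totals: Vance $844,642 + $1,381,362 = $2,226,004; Ferraro $844,642 + $499,407 = $1,344,049; Okafor $844,642 + $1,216,250 = $2,060,892.

Vance: $2,226,004; Ferraro: $1,344,049; Okafor: $2,060,892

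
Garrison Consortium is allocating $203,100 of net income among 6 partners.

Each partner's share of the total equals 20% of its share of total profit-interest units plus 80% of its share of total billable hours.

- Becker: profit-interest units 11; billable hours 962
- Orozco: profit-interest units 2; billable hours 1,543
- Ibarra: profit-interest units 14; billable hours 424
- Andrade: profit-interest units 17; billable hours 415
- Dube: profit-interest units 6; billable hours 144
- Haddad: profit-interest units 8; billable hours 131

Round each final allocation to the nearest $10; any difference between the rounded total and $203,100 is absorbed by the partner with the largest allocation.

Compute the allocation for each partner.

Becker: $50,890 | Orozco: $70,680 | Ibarra: $28,840 | Andrade: $30,540 | Dube: $10,670 | Haddad: $11,480

Totals — profit-interest units 58, billable hours 3,619.
Blended shares (20% profit-interest units + 80% billable hours): Becker 0.2506; Orozco 0.3480; Ibarra 0.1420; Andrade 0.1504; Dube 0.0525; Haddad 0.0565.
Unrounded shares: Becker 50,894.11; Orozco 70,675.80; Ibarra 28,840.89; Andrade 30,537.86; Dube 10,667.15; Haddad 11,484.18.
Rounded to nearest $10: Becker $50,890; Orozco $70,680; Ibarra $28,840; Andrade $30,540; Dube $10,670; Haddad $11,480. Sum = $203,100.
Rounded total matches; no reconciliation needed.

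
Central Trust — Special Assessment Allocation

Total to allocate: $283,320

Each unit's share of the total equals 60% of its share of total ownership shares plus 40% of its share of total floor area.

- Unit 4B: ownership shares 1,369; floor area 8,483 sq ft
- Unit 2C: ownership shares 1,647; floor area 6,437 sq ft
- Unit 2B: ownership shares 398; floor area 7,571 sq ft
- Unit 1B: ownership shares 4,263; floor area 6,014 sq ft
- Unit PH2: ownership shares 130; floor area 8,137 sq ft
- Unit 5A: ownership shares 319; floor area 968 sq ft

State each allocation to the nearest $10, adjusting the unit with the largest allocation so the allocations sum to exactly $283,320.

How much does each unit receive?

Unit 4B: $54,200 · Unit 2C: $53,850 · Unit 2B: $31,140 · Unit 1B: $107,300 · Unit PH2: $27,240 · Unit 5A: $9,590

Ownership shares total 8,126; floor area total 37,610.
Blended shares (60% ownership shares + 40% floor area): Unit 4B 0.1913; Unit 2C 0.1901; Unit 2B 0.1099; Unit 1B 0.3787; Unit PH2 0.0961; Unit 5A 0.0338.
Proportional shares: Unit 4B 54,200.14; Unit 2C 53,850.68; Unit 2B 31,139.22; Unit 1B 107,301.54; Unit PH2 27,238.28; Unit 5A 9,590.14.
After rounding ($10): Unit 4B $54,200; Unit 2C $53,850; Unit 2B $31,140; Unit 1B $107,300; Unit PH2 $27,240; Unit 5A $9,590. Sum = $283,320.
No rounding difference to absorb.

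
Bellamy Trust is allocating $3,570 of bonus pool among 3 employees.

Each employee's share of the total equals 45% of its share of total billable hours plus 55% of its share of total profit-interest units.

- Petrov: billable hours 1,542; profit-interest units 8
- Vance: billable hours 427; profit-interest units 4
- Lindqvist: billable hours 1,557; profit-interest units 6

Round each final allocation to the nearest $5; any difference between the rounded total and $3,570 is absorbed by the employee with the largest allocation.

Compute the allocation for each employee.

Petrov: $1,575 | Vance: $630 | Lindqvist: $1,365

Totals — billable hours 3,526, profit-interest units 18.
Combined weights (45% billable hours + 55% profit-interest units): Petrov 0.4412; Vance 0.1767; Lindqvist 0.3820.
Proportional shares: Petrov 1,575.23; Vance 630.88; Lindqvist 1,363.89.
At nearest $5: Petrov $1,575; Vance $630; Lindqvist $1,365. Sum = $3,570.
No rounding difference to absorb.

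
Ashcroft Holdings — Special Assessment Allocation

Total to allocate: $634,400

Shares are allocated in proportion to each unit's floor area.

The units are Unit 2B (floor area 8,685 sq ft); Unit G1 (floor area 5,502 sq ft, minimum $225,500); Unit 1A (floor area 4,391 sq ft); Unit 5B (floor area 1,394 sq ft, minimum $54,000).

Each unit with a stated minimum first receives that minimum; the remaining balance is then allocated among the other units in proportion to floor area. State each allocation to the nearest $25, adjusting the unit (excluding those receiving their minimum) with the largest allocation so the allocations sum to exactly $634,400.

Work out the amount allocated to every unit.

Minimums first: Unit G1 $225,500; Unit 5B $54,000. Residual $354,900.
Residual split over remaining floor area 13,076: Unit 2B 235,722.43 → $235,725; Unit 1A 119,177.57 → $119,175.

Unit 2B: $235,725; Unit G1: $225,500; Unit 1A: $119,175; Unit 5B: $54,000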